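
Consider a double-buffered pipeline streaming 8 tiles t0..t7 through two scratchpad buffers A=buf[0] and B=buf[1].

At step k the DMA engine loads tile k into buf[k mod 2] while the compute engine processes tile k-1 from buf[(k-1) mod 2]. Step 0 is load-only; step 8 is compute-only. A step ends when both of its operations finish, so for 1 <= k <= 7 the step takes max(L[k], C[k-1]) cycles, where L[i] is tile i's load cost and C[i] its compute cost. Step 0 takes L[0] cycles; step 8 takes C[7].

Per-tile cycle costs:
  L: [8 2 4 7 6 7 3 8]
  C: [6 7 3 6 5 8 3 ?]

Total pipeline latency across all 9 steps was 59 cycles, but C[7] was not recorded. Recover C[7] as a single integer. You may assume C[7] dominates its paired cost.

step 0 = dur = L[0]=8 = 8
step 1 = dur = max(L[1]=2, C[0]=6) = 6
step 2 = dur = max(L[2]=4, C[1]=7) = 7
step 3 = dur = max(L[3]=7, C[2]=3) = 7
step 4 = dur = max(L[4]=6, C[3]=6) = 6
step 5 = dur = max(L[5]=7, C[4]=5) = 7
step 6 = dur = max(L[6]=3, C[5]=8) = 8
step 7 = dur = max(L[7]=8, C[6]=3) = 8
step 8 = dur = C[7]=? = C[7]  (unknown; binding)
sum of known step durations = 57
dur[8] = total - known = 59 - 57 = 2
C[7] is the binding max in step 8, so C[7] = dur[8] = 2

C[7] = 2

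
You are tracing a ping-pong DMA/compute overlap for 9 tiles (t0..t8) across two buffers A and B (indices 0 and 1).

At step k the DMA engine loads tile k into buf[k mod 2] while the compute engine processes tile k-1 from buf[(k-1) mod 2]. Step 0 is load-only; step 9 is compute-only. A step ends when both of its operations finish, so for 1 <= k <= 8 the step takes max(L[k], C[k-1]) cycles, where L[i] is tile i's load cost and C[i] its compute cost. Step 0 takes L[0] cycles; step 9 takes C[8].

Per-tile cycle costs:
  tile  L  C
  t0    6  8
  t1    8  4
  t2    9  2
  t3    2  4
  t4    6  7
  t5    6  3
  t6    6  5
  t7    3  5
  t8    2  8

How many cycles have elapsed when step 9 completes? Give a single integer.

[0] DMA t0→A (6c) ∥ CU idle ⇒ 6c, clock 6
[1] DMA t1→B (8c) ∥ CU A:t0 (8c) ⇒ 8c, clock 14
[2] DMA t2→A (9c) ∥ CU B:t1 (4c) ⇒ 9c, clock 23
[3] DMA t3→B (2c) ∥ CU A:t2 (2c) ⇒ 2c, clock 25
[4] DMA t4→A (6c) ∥ CU B:t3 (4c) ⇒ 6c, clock 31
[5] DMA t5→B (6c) ∥ CU A:t4 (7c) ⇒ 7c, clock 38
[6] DMA t6→A (6c) ∥ CU B:t5 (3c) ⇒ 6c, clock 44
[7] DMA t7→B (3c) ∥ CU A:t6 (5c) ⇒ 5c, clock 49
[8] DMA t8→A (2c) ∥ CU B:t7 (5c) ⇒ 5c, clock 54
[9] DMA idle ∥ CU A:t8 (8c) ⇒ 8c, clock 62

end_cycle[9] = 62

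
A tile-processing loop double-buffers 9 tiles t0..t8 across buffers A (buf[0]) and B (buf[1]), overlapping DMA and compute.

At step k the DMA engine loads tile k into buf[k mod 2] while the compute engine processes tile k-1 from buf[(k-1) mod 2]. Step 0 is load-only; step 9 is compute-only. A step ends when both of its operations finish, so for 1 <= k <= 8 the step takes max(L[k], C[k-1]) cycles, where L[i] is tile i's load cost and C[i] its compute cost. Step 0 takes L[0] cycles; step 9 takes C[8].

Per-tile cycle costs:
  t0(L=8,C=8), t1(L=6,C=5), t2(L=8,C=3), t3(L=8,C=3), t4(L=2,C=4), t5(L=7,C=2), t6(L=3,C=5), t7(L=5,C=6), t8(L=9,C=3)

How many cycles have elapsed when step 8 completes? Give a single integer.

end_cycle[8] = 59

step 0: L[0]=8 → dur=8, Σ=8 | A=load:t0 B=idle [load-only]
step 1: L[1]=6 C[0]=8 → dur=8, Σ=16 | A=compute:t0 B=load:t1 [compute-bound]
step 2: L[2]=8 C[1]=5 → dur=8, Σ=24 | A=load:t2 B=compute:t1 [load-bound]
step 3: L[3]=8 C[2]=3 → dur=8, Σ=32 | A=compute:t2 B=load:t3 [load-bound]
step 4: L[4]=2 C[3]=3 → dur=3, Σ=35 | A=load:t4 B=compute:t3 [compute-bound]
step 5: L[5]=7 C[4]=4 → dur=7, Σ=42 | A=compute:t4 B=load:t5 [load-bound]
step 6: L[6]=3 C[5]=2 → dur=3, Σ=45 | A=load:t6 B=compute:t5 [load-bound]
step 7: L[7]=5 C[6]=5 → dur=5, Σ=50 | A=compute:t6 B=load:t7 [tied]
step 8: L[8]=9 C[7]=6 → dur=9, Σ=59 | A=load:t8 B=compute:t7 [load-bound]
step 9: C[8]=3 → dur=3, Σ=62 | A=compute:t8 B=idle [compute-only]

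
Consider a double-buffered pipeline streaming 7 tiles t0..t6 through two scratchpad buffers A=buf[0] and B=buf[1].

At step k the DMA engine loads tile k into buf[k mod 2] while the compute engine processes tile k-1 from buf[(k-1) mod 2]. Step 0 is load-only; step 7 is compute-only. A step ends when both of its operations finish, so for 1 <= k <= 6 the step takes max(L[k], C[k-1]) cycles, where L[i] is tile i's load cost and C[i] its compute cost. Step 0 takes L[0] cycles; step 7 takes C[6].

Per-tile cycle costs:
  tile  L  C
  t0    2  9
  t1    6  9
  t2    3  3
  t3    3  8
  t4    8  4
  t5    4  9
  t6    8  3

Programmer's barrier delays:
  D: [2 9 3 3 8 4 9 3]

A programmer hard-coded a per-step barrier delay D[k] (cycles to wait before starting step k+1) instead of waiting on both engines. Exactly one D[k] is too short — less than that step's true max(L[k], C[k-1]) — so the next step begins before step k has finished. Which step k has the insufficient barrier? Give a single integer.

hazard at step 2

k=0 barrier L[0]=2→2c, D[0]=2 ok
k=1 barrier max(L[1]=6,C[0]=9)→9c, D[1]=9 ok
k=2 barrier max(L[2]=3,C[1]=9)→9c, D[2]=3 SHORT
k=3 barrier max(L[3]=3,C[2]=3)→3c, D[3]=3 ok
k=4 barrier max(L[4]=8,C[3]=8)→8c, D[4]=8 ok
k=5 barrier max(L[5]=4,C[4]=4)→4c, D[5]=4 ok
k=6 barrier max(L[6]=8,C[5]=9)→9c, D[6]=9 ok
k=7 barrier C[6]=3→3c, D[7]=3 ok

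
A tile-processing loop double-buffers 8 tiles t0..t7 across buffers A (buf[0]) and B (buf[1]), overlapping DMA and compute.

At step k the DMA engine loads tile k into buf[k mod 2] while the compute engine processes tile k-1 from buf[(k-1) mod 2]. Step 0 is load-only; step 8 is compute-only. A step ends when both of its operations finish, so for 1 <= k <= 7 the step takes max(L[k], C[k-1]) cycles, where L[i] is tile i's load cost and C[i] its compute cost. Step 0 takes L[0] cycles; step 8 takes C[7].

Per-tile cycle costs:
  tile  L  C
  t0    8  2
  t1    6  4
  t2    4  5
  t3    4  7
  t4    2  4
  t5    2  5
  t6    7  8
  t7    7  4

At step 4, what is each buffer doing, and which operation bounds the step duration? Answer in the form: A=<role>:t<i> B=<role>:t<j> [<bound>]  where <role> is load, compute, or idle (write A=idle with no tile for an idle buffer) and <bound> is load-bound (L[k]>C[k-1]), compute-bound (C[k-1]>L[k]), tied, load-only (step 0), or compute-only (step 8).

  0. 8=8c; end=8; A:t0 B:-
  1. max(6,2)=6c; end=14; A:t0 B:t1
  2. max(4,4)=4c; end=18; A:t2 B:t1
  3. max(4,5)=5c; end=23; A:t2 B:t3
  4. max(2,7)=7c; end=30; A:t4 B:t3
  5. max(2,4)=4c; end=34; A:t4 B:t5
  6. max(7,5)=7c; end=41; A:t6 B:t5
  7. max(7,8)=8c; end=49; A:t6 B:t7
  8. 4=4c; end=53; A:t6 B:t7

step 4: A=load:t4 B=compute:t3 [compute-bound]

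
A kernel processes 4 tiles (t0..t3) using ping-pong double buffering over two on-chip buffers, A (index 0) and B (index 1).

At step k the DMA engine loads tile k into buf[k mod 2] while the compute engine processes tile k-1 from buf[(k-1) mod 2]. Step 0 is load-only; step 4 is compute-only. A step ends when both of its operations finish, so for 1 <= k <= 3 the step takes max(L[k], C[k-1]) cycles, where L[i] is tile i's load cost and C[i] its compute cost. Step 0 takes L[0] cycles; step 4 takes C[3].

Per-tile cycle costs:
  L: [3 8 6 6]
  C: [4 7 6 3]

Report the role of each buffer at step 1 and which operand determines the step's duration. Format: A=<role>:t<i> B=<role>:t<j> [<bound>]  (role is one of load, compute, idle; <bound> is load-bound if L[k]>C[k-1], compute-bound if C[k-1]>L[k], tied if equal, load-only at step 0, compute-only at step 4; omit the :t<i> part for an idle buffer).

k=0 load=t0/3c comp=- wait=3 total=3
k=1 load=t1/8c comp=t0/4c wait=8 total=11
k=2 load=t2/6c comp=t1/7c wait=7 total=18
k=3 load=t3/6c comp=t2/6c wait=6 total=24
k=4 load=- comp=t3/3c wait=3 total=27

step 1: A=compute:t0 B=load:t1 [load-bound]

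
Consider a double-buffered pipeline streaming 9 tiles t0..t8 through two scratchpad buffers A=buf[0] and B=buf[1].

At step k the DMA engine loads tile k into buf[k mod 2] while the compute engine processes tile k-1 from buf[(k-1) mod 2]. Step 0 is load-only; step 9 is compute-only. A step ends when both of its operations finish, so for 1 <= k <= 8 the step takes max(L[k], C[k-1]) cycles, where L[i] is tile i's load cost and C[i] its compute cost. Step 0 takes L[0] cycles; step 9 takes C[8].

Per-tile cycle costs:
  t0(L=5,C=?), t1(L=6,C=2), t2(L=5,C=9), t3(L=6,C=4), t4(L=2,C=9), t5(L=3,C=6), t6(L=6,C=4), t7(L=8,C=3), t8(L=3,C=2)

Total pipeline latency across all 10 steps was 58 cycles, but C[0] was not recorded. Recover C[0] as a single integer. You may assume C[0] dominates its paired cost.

step 0 = dur = L[0]=5 = 5
step 1 = dur = max(L[1]=6, C[0]=?) = C[0]  (unknown; binding)
step 2 = dur = max(L[2]=5, C[1]=2) = 5
step 3 = dur = max(L[3]=6, C[2]=9) = 9
step 4 = dur = max(L[4]=2, C[3]=4) = 4
step 5 = dur = max(L[5]=3, C[4]=9) = 9
step 6 = dur = max(L[6]=6, C[5]=6) = 6
step 7 = dur = max(L[7]=8, C[6]=4) = 8
step 8 = dur = max(L[8]=3, C[7]=3) = 3
step 9 = dur = C[8]=2 = 2
sum of known step durations = 51
dur[1] = total - known = 58 - 51 = 7
C[0] is the binding max in step 1, so C[0] = dur[1] = 7

C[0] = 7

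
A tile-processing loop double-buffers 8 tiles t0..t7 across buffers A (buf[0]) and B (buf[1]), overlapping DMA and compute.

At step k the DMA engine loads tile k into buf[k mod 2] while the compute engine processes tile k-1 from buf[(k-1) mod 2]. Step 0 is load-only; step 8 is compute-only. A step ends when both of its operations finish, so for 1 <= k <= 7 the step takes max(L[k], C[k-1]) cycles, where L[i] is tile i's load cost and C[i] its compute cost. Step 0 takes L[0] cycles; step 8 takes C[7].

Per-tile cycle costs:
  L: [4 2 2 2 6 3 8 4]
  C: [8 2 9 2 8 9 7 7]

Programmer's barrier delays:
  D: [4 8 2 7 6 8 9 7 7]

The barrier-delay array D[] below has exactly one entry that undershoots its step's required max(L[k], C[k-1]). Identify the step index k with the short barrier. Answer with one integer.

hazard at step 3

[0] required=L[0]=4=4 vs D=4 ok
[1] required=max(L[1]=2,C[0]=8)=8 vs D=8 ok
[2] required=max(L[2]=2,C[1]=2)=2 vs D=2 ok
[3] required=max(L[3]=2,C[2]=9)=9 vs D=7 SHORT
[4] required=max(L[4]=6,C[3]=2)=6 vs D=6 ok
[5] required=max(L[5]=3,C[4]=8)=8 vs D=8 ok
[6] required=max(L[6]=8,C[5]=9)=9 vs D=9 ok
[7] required=max(L[7]=4,C[6]=7)=7 vs D=7 ok
[8] required=C[7]=7=7 vs D=7 ok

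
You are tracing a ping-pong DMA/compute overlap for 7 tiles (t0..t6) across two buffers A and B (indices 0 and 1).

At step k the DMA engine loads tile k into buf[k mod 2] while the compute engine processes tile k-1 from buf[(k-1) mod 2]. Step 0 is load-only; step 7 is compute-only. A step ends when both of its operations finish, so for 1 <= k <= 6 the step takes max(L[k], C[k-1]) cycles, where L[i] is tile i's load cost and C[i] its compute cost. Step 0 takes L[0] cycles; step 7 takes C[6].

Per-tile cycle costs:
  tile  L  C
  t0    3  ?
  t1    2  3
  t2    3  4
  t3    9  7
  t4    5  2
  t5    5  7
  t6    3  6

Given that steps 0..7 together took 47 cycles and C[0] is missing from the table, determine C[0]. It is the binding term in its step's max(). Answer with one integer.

step 0 = dur = L[0]=3 = 3
step 1 = dur = max(L[1]=2, C[0]=?) = C[0]  (unknown; binding)
step 2 = dur = max(L[2]=3, C[1]=3) = 3
step 3 = dur = max(L[3]=9, C[2]=4) = 9
step 4 = dur = max(L[4]=5, C[3]=7) = 7
step 5 = dur = max(L[5]=5, C[4]=2) = 5
step 6 = dur = max(L[6]=3, C[5]=7) = 7
step 7 = dur = C[6]=6 = 6
sum of known step durations = 40
dur[1] = total - known = 47 - 40 = 7
C[0] is the binding max in step 1, so C[0] = dur[1] = 7

C[0] = 7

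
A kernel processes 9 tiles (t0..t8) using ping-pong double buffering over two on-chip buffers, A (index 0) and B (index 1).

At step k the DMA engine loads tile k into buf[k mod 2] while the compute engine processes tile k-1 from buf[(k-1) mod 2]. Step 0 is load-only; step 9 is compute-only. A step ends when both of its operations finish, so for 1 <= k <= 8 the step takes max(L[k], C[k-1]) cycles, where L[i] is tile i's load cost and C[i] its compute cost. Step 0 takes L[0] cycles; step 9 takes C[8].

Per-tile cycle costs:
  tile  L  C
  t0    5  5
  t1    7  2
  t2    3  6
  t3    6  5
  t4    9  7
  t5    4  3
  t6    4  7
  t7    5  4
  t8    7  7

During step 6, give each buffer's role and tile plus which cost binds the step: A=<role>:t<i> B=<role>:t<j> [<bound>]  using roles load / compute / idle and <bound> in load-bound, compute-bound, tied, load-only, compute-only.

[0] DMA t0→A (5c) ∥ CU idle ⇒ 5c, clock 5
[1] DMA t1→B (7c) ∥ CU A:t0 (5c) ⇒ 7c, clock 12
[2] DMA t2→A (3c) ∥ CU B:t1 (2c) ⇒ 3c, clock 15
[3] DMA t3→B (6c) ∥ CU A:t2 (6c) ⇒ 6c, clock 21
[4] DMA t4→A (9c) ∥ CU B:t3 (5c) ⇒ 9c, clock 30
[5] DMA t5→B (4c) ∥ CU A:t4 (7c) ⇒ 7c, clock 37
[6] DMA t6→A (4c) ∥ CU B:t5 (3c) ⇒ 4c, clock 41
[7] DMA t7→B (5c) ∥ CU A:t6 (7c) ⇒ 7c, clock 48
[8] DMA t8→A (7c) ∥ CU B:t7 (4c) ⇒ 7c, clock 55
[9] DMA idle ∥ CU A:t8 (7c) ⇒ 7c, clock 62

step 6: A=load:t6 B=compute:t5 [load-bound]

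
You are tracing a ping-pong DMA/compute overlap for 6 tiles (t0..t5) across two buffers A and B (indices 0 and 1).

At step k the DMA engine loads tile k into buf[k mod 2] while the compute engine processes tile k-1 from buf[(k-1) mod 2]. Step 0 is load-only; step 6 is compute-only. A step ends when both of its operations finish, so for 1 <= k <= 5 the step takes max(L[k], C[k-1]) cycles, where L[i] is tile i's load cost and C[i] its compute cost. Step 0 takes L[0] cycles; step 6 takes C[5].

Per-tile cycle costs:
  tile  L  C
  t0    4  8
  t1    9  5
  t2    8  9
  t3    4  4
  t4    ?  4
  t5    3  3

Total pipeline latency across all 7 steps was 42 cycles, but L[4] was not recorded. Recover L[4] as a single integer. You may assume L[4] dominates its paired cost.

L[4] = 5

step 0 | dur = L[0]=4 = 4
step 1 | dur = max(L[1]=9, C[0]=8) = 9
step 2 | dur = max(L[2]=8, C[1]=5) = 8
step 3 | dur = max(L[3]=4, C[2]=9) = 9
step 4 | dur = max(L[4]=?, C[3]=4) = L[4]  (unknown; binding)
step 5 | dur = max(L[5]=3, C[4]=4) = 4
step 6 | dur = C[5]=3 = 3
sum of known step durations = 37
dur[4] = total - known = 42 - 37 = 5
L[4] is the binding max in step 4, so L[4] = dur[4] = 5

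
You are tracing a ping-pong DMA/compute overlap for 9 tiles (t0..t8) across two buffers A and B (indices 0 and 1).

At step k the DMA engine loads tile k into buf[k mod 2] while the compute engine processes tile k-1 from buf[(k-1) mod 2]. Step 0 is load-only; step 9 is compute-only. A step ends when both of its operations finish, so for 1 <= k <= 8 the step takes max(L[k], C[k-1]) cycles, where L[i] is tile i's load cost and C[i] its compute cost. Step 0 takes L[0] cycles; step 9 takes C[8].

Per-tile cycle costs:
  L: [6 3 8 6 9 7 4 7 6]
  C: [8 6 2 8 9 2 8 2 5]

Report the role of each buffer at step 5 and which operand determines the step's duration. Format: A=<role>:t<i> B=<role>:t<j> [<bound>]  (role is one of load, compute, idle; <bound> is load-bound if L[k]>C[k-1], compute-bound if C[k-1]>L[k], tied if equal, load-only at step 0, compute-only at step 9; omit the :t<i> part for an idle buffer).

  0. 6=6c; end=6; A:t0 B:-
  1. max(3,8)=8c; end=14; A:t0 B:t1
  2. max(8,6)=8c; end=22; A:t2 B:t1
  3. max(6,2)=6c; end=28; A:t2 B:t3
  4. max(9,8)=9c; end=37; A:t4 B:t3
  5. max(7,9)=9c; end=46; A:t4 B:t5
  6. max(4,2)=4c; end=50; A:t6 B:t5
  7. max(7,8)=8c; end=58; A:t6 B:t7
  8. max(6,2)=6c; end=64; A:t8 B:t7
  9. 5=5c; end=69; A:t8 B:t7

step 5: A=compute:t4 B=load:t5 [compute-bound]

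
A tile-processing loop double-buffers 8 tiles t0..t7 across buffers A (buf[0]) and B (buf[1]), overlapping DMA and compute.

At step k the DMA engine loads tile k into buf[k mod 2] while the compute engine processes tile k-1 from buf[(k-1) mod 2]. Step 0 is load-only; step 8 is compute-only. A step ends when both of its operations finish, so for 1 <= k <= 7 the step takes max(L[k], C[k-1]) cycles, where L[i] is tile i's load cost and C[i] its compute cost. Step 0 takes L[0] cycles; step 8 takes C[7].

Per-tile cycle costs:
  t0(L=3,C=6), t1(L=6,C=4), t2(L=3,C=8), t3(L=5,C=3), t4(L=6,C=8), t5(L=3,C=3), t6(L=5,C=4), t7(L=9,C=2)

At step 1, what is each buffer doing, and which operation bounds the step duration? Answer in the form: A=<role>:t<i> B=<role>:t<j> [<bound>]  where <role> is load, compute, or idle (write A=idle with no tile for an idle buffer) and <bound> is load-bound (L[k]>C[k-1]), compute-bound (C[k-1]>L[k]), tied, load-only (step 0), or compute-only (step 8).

step 1: A=compute:t0 B=load:t1 [tied]

step 0: L[0]=3 → dur=3, Σ=3 | A=load:t0 B=idle [load-only]
step 1: L[1]=6 C[0]=6 → dur=6, Σ=9 | A=compute:t0 B=load:t1 [tied]
step 2: L[2]=3 C[1]=4 → dur=4, Σ=13 | A=load:t2 B=compute:t1 [compute-bound]
step 3: L[3]=5 C[2]=8 → dur=8, Σ=21 | A=compute:t2 B=load:t3 [compute-bound]
step 4: L[4]=6 C[3]=3 → dur=6, Σ=27 | A=load:t4 B=compute:t3 [load-bound]
step 5: L[5]=3 C[4]=8 → dur=8, Σ=35 | A=compute:t4 B=load:t5 [compute-bound]
step 6: L[6]=5 C[5]=3 → dur=5, Σ=40 | A=load:t6 B=compute:t5 [load-bound]
step 7: L[7]=9 C[6]=4 → dur=9, Σ=49 | A=compute:t6 B=load:t7 [load-bound]
step 8: C[7]=2 → dur=2, Σ=51 | A=idle B=compute:t7 [compute-only]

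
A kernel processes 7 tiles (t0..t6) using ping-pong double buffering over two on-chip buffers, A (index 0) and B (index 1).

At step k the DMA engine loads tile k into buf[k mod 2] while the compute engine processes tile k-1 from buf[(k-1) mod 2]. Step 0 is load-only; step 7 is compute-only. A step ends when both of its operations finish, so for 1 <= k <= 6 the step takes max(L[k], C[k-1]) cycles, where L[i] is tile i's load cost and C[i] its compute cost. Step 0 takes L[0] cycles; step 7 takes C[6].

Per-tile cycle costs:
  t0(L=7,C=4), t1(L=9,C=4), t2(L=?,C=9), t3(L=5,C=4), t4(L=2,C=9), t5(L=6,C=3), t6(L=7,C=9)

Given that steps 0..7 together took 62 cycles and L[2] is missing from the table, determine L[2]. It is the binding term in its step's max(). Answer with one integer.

step 0 → dur = L[0]=7 = 7
step 1 → dur = max(L[1]=9, C[0]=4) = 9
step 2 → dur = max(L[2]=?, C[1]=4) = L[2]  (unknown; binding)
step 3 → dur = max(L[3]=5, C[2]=9) = 9
step 4 → dur = max(L[4]=2, C[3]=4) = 4
step 5 → dur = max(L[5]=6, C[4]=9) = 9
step 6 → dur = max(L[6]=7, C[5]=3) = 7
step 7 → dur = C[6]=9 = 9
sum of known step durations = 54
dur[2] = total - known = 62 - 54 = 8
L[2] is the binding max in step 2, so L[2] = dur[2] = 8

L[2] = 8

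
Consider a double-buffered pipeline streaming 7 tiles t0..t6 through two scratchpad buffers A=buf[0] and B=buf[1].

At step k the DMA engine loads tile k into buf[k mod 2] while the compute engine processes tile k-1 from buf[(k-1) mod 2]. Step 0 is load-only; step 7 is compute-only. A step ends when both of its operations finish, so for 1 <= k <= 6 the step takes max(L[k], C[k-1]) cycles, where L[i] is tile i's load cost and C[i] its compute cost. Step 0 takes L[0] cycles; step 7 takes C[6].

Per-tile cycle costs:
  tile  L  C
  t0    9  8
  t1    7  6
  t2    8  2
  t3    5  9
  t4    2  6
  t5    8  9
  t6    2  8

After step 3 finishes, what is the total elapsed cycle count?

step 0: L[0]=9 → dur=9, Σ=9 | A=load:t0 B=idle [load-only]
step 1: L[1]=7 C[0]=8 → dur=8, Σ=17 | A=compute:t0 B=load:t1 [compute-bound]
step 2: L[2]=8 C[1]=6 → dur=8, Σ=25 | A=load:t2 B=compute:t1 [load-bound]
step 3: L[3]=5 C[2]=2 → dur=5, Σ=30 | A=compute:t2 B=load:t3 [load-bound]
step 4: L[4]=2 C[3]=9 → dur=9, Σ=39 | A=load:t4 B=compute:t3 [compute-bound]
step 5: L[5]=8 C[4]=6 → dur=8, Σ=47 | A=compute:t4 B=load:t5 [load-bound]
step 6: L[6]=2 C[5]=9 → dur=9, Σ=56 | A=load:t6 B=compute:t5 [compute-bound]
step 7: C[6]=8 → dur=8, Σ=64 | A=compute:t6 B=idle [compute-only]

end_cycle[3] = 30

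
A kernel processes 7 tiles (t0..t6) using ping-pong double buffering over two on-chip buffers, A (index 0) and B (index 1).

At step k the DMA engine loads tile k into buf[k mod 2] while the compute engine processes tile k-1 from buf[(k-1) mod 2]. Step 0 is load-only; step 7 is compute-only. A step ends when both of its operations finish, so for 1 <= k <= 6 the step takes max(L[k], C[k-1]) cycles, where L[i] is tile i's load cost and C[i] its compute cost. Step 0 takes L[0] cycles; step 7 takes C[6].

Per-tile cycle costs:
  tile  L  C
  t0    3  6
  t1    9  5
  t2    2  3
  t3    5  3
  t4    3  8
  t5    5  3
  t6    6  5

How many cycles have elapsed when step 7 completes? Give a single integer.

end_cycle[7] = 44

[0] DMA t0→A (3c) ∥ CU idle ⇒ 3c, clock 3
[1] DMA t1→B (9c) ∥ CU A:t0 (6c) ⇒ 9c, clock 12
[2] DMA t2→A (2c) ∥ CU B:t1 (5c) ⇒ 5c, clock 17
[3] DMA t3→B (5c) ∥ CU A:t2 (3c) ⇒ 5c, clock 22
[4] DMA t4→A (3c) ∥ CU B:t3 (3c) ⇒ 3c, clock 25
[5] DMA t5→B (5c) ∥ CU A:t4 (8c) ⇒ 8c, clock 33
[6] DMA t6→A (6c) ∥ CU B:t5 (3c) ⇒ 6c, clock 39
[7] DMA idle ∥ CU A:t6 (5c) ⇒ 5c, clock 44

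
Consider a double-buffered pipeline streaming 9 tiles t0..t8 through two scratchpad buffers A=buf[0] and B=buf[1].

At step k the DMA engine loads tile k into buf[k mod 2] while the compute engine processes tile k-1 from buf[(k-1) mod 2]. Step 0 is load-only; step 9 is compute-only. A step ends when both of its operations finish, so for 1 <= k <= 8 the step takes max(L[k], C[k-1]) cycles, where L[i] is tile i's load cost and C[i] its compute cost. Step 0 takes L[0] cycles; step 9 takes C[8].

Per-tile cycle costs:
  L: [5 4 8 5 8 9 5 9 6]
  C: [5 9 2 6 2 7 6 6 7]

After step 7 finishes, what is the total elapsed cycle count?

step 0: L[0]=5 → dur=5, Σ=5 | A=load:t0 B=idle [load-only]
step 1: L[1]=4 C[0]=5 → dur=5, Σ=10 | A=compute:t0 B=load:t1 [compute-bound]
step 2: L[2]=8 C[1]=9 → dur=9, Σ=19 | A=load:t2 B=compute:t1 [compute-bound]
step 3: L[3]=5 C[2]=2 → dur=5, Σ=24 | A=compute:t2 B=load:t3 [load-bound]
step 4: L[4]=8 C[3]=6 → dur=8, Σ=32 | A=load:t4 B=compute:t3 [load-bound]
step 5: L[5]=9 C[4]=2 → dur=9, Σ=41 | A=compute:t4 B=load:t5 [load-bound]
step 6: L[6]=5 C[5]=7 → dur=7, Σ=48 | A=load:t6 B=compute:t5 [compute-bound]
step 7: L[7]=9 C[6]=6 → dur=9, Σ=57 | A=compute:t6 B=load:t7 [load-bound]
step 8: L[8]=6 C[7]=6 → dur=6, Σ=63 | A=load:t8 B=compute:t7 [tied]
step 9: C[8]=7 → dur=7, Σ=70 | A=compute:t8 B=idle [compute-only]

end_cycle[7] = 57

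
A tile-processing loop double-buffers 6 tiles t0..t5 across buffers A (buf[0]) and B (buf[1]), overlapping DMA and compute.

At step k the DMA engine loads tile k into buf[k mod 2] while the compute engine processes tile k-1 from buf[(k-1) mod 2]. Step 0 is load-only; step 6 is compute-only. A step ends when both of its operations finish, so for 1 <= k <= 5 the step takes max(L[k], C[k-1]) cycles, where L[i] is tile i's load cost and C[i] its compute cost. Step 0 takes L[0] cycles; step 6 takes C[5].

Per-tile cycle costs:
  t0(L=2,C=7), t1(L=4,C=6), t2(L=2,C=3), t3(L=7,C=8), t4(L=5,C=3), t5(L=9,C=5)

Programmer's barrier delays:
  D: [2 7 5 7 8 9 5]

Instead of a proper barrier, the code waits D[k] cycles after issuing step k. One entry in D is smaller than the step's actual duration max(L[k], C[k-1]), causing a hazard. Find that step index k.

hazard at step 2

step 0: need L[0]=2 = 2; D[0]=2 ok
step 1: need max(L[1]=4,C[0]=7) = 7; D[1]=7 ok
step 2: need max(L[2]=2,C[1]=6) = 6; D[2]=5 SHORT
step 3: need max(L[3]=7,C[2]=3) = 7; D[3]=7 ok
step 4: need max(L[4]=5,C[3]=8) = 8; D[4]=8 ok
step 5: need max(L[5]=9,C[4]=3) = 9; D[5]=9 ok
step 6: need C[5]=5 = 5; D[6]=5 ok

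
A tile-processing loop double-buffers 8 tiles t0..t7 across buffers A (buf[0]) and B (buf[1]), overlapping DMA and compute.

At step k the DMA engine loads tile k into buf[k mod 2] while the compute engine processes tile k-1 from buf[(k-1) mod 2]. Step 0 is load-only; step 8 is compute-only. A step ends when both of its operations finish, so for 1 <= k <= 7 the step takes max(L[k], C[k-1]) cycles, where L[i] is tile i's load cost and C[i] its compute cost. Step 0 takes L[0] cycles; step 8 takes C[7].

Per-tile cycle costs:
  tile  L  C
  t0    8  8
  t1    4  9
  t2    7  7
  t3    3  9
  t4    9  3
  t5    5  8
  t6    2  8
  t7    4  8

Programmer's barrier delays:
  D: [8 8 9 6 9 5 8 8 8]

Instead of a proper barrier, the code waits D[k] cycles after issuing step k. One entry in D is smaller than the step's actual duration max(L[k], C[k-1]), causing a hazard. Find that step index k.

hazard at step 3

[0] required=L[0]=8=8 vs D=8 ok
[1] required=max(L[1]=4,C[0]=8)=8 vs D=8 ok
[2] required=max(L[2]=7,C[1]=9)=9 vs D=9 ok
[3] required=max(L[3]=3,C[2]=7)=7 vs D=6 SHORT
[4] required=max(L[4]=9,C[3]=9)=9 vs D=9 ok
[5] required=max(L[5]=5,C[4]=3)=5 vs D=5 ok
[6] required=max(L[6]=2,C[5]=8)=8 vs D=8 ok
[7] required=max(L[7]=4,C[6]=8)=8 vs D=8 ok
[8] required=C[7]=8=8 vs D=8 ok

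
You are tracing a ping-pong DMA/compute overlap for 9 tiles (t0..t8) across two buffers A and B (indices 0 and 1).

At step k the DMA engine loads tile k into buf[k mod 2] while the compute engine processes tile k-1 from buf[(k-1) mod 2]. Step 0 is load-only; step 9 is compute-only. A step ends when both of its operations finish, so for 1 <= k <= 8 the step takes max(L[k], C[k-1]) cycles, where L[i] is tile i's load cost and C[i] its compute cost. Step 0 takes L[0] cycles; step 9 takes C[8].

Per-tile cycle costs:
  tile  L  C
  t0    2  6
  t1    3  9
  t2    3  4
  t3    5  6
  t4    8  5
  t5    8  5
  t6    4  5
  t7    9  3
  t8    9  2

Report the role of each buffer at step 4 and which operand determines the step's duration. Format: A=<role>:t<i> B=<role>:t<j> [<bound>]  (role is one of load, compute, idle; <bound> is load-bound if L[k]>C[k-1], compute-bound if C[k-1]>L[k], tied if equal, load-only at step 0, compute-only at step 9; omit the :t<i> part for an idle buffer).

  0. 2=2c; end=2; A:t0 B:-
  1. max(3,6)=6c; end=8; A:t0 B:t1
  2. max(3,9)=9c; end=17; A:t2 B:t1
  3. max(5,4)=5c; end=22; A:t2 B:t3
  4. max(8,6)=8c; end=30; A:t4 B:t3
  5. max(8,5)=8c; end=38; A:t4 B:t5
  6. max(4,5)=5c; end=43; A:t6 B:t5
  7. max(9,5)=9c; end=52; A:t6 B:t7
  8. max(9,3)=9c; end=61; A:t8 B:t7
  9. 2=2c; end=63; A:t8 B:t7

step 4: A=load:t4 B=compute:t3 [load-bound]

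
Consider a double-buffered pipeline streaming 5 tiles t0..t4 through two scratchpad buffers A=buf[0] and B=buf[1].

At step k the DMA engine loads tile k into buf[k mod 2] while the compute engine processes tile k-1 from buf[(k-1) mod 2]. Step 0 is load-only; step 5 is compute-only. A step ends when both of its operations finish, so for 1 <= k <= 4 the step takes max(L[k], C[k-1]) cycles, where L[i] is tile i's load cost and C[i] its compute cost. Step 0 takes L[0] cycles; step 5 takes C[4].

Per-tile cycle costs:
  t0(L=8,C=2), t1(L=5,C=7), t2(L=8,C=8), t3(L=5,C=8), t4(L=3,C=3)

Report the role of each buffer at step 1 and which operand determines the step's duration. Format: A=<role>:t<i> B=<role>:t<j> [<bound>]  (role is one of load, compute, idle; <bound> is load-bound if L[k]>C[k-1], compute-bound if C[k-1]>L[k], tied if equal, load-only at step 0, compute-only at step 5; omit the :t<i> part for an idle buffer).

step 1: A=compute:t0 B=load:t1 [load-bound]

step 0: L[0]=8 → dur=8, Σ=8 | A=load:t0 B=idle [load-only]
step 1: L[1]=5 C[0]=2 → dur=5, Σ=13 | A=compute:t0 B=load:t1 [load-bound]
step 2: L[2]=8 C[1]=7 → dur=8, Σ=21 | A=load:t2 B=compute:t1 [load-bound]
step 3: L[3]=5 C[2]=8 → dur=8, Σ=29 | A=compute:t2 B=load:t3 [compute-bound]
step 4: L[4]=3 C[3]=8 → dur=8, Σ=37 | A=load:t4 B=compute:t3 [compute-bound]
step 5: C[4]=3 → dur=3, Σ=40 | A=compute:t4 B=idle [compute-only]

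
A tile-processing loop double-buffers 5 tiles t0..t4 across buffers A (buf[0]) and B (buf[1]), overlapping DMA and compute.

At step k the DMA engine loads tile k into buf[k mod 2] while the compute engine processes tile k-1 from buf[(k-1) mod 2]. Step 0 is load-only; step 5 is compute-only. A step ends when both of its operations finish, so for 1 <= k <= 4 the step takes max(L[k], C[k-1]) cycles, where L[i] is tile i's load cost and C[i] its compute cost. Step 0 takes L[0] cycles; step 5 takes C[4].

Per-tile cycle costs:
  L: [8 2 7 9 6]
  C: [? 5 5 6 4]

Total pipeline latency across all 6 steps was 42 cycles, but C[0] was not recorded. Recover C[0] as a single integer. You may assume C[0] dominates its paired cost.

step 0 = dur = L[0]=8 = 8
step 1 = dur = max(L[1]=2, C[0]=?) = C[0]  (unknown; binding)
step 2 = dur = max(L[2]=7, C[1]=5) = 7
step 3 = dur = max(L[3]=9, C[2]=5) = 9
step 4 = dur = max(L[4]=6, C[3]=6) = 6
step 5 = dur = C[4]=4 = 4
sum of known step durations = 34
dur[1] = total - known = 42 - 34 = 8
C[0] is the binding max in step 1, so C[0] = dur[1] = 8

C[0] = 8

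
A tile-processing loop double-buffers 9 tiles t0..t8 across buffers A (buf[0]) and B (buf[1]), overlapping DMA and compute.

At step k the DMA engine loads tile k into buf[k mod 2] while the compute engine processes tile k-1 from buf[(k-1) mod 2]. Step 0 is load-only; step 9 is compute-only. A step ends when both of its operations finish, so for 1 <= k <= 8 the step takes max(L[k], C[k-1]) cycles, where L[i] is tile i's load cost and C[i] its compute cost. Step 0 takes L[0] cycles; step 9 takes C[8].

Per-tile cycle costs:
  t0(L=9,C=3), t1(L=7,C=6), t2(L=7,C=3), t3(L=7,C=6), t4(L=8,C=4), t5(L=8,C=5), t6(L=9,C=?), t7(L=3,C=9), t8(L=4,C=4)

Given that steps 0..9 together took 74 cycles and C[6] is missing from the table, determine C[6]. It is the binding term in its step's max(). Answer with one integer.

step 0 | dur = L[0]=9 = 9
step 1 | dur = max(L[1]=7, C[0]=3) = 7
step 2 | dur = max(L[2]=7, C[1]=6) = 7
step 3 | dur = max(L[3]=7, C[2]=3) = 7
step 4 | dur = max(L[4]=8, C[3]=6) = 8
step 5 | dur = max(L[5]=8, C[4]=4) = 8
step 6 | dur = max(L[6]=9, C[5]=5) = 9
step 7 | dur = max(L[7]=3, C[6]=?) = C[6]  (unknown; binding)
step 8 | dur = max(L[8]=4, C[7]=9) = 9
step 9 | dur = C[8]=4 = 4
sum of known step durations = 68
dur[7] = total - known = 74 - 68 = 6
C[6] is the binding max in step 7, so C[6] = dur[7] = 6

C[6] = 6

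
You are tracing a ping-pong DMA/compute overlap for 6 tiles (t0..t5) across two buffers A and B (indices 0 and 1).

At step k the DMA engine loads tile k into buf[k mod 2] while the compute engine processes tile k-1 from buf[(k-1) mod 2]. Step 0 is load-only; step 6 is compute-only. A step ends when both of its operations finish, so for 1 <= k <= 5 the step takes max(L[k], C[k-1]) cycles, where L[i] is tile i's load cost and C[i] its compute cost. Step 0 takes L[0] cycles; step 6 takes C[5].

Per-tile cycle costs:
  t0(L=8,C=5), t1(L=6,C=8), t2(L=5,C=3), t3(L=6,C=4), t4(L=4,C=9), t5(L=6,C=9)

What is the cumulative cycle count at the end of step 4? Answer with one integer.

end_cycle[4] = 32

  0. 8=8c; end=8; A:t0 B:-
  1. max(6,5)=6c; end=14; A:t0 B:t1
  2. max(5,8)=8c; end=22; A:t2 B:t1
  3. max(6,3)=6c; end=28; A:t2 B:t3
  4. max(4,4)=4c; end=32; A:t4 B:t3
  5. max(6,9)=9c; end=41; A:t4 B:t5
  6. 9=9c; end=50; A:t4 B:t5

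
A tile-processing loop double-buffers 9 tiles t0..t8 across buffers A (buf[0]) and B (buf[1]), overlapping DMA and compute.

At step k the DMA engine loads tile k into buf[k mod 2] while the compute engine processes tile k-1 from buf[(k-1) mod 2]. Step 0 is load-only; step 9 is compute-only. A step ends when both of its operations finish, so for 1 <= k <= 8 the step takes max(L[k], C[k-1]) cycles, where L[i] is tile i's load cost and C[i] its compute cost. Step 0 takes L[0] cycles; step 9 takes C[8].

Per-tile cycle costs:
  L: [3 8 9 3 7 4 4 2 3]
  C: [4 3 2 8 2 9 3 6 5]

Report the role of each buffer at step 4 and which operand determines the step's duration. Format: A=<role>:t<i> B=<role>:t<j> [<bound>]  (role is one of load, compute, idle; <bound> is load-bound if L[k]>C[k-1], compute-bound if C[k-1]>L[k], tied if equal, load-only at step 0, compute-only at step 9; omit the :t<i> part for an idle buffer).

[0] DMA t0→A (3c) ∥ CU idle ⇒ 3c, clock 3
[1] DMA t1→B (8c) ∥ CU A:t0 (4c) ⇒ 8c, clock 11
[2] DMA t2→A (9c) ∥ CU B:t1 (3c) ⇒ 9c, clock 20
[3] DMA t3→B (3c) ∥ CU A:t2 (2c) ⇒ 3c, clock 23
[4] DMA t4→A (7c) ∥ CU B:t3 (8c) ⇒ 8c, clock 31
[5] DMA t5→B (4c) ∥ CU A:t4 (2c) ⇒ 4c, clock 35
[6] DMA t6→A (4c) ∥ CU B:t5 (9c) ⇒ 9c, clock 44
[7] DMA t7→B (2c) ∥ CU A:t6 (3c) ⇒ 3c, clock 47
[8] DMA t8→A (3c) ∥ CU B:t7 (6c) ⇒ 6c, clock 53
[9] DMA idle ∥ CU A:t8 (5c) ⇒ 5c, clock 58

step 4: A=load:t4 B=compute:t3 [compute-bound]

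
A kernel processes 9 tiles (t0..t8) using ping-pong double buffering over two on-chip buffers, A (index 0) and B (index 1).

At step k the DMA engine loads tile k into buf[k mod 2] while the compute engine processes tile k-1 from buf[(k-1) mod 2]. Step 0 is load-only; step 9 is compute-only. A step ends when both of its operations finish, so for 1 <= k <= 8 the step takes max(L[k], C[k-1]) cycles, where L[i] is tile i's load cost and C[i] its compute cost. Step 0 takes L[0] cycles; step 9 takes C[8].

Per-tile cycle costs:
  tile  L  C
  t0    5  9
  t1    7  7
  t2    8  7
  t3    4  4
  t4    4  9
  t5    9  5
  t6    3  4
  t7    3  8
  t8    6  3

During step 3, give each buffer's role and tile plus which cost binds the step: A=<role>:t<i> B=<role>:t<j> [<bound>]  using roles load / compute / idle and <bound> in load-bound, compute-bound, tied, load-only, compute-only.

step 3: A=compute:t2 B=load:t3 [compute-bound]

  0. 5=5c; end=5; A:t0 B:-
  1. max(7,9)=9c; end=14; A:t0 B:t1
  2. max(8,7)=8c; end=22; A:t2 B:t1
  3. max(4,7)=7c; end=29; A:t2 B:t3
  4. max(4,4)=4c; end=33; A:t4 B:t3
  5. max(9,9)=9c; end=42; A:t4 B:t5
  6. max(3,5)=5c; end=47; A:t6 B:t5
  7. max(3,4)=4c; end=51; A:t6 B:t7
  8. max(6,8)=8c; end=59; A:t8 B:t7
  9. 3=3c; end=62; A:t8 B:t7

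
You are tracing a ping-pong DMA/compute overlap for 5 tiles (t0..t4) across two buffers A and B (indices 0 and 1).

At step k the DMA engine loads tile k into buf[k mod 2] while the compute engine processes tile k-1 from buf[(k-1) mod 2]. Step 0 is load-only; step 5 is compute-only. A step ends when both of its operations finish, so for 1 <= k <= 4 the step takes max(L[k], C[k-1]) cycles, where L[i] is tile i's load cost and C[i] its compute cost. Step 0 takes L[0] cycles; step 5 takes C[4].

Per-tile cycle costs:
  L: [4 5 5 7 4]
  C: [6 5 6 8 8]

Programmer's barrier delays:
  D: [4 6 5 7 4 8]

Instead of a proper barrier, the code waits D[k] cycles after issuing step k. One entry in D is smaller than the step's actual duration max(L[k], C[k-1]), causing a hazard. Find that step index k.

step 0: need L[0]=4 = 4; D[0]=4 ok
step 1: need max(L[1]=5,C[0]=6) = 6; D[1]=6 ok
step 2: need max(L[2]=5,C[1]=5) = 5; D[2]=5 ok
step 3: need max(L[3]=7,C[2]=6) = 7; D[3]=7 ok
step 4: need max(L[4]=4,C[3]=8) = 8; D[4]=4 SHORT
step 5: need C[4]=8 = 8; D[5]=8 ok

hazard at step 4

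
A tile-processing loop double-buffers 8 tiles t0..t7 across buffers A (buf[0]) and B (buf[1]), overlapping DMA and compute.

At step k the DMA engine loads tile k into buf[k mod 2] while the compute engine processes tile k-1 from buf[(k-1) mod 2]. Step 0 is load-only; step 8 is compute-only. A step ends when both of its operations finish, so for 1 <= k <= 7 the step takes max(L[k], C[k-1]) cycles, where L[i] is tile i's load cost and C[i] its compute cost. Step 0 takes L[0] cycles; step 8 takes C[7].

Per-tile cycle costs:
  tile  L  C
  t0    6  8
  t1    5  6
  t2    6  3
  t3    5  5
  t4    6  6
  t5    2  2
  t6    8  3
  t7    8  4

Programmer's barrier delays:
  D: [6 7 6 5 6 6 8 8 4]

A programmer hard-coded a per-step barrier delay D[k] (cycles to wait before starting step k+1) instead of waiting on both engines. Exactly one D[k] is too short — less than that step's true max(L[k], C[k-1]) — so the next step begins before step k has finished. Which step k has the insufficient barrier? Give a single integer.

k=0 barrier L[0]=6→6c, D[0]=6 ok
k=1 barrier max(L[1]=5,C[0]=8)→8c, D[1]=7 SHORT
k=2 barrier max(L[2]=6,C[1]=6)→6c, D[2]=6 ok
k=3 barrier max(L[3]=5,C[2]=3)→5c, D[3]=5 ok
k=4 barrier max(L[4]=6,C[3]=5)→6c, D[4]=6 ok
k=5 barrier max(L[5]=2,C[4]=6)→6c, D[5]=6 ok
k=6 barrier max(L[6]=8,C[5]=2)→8c, D[6]=8 ok
k=7 barrier max(L[7]=8,C[6]=3)→8c, D[7]=8 ok
k=8 barrier C[7]=4→4c, D[8]=4 ok

hazard at step 1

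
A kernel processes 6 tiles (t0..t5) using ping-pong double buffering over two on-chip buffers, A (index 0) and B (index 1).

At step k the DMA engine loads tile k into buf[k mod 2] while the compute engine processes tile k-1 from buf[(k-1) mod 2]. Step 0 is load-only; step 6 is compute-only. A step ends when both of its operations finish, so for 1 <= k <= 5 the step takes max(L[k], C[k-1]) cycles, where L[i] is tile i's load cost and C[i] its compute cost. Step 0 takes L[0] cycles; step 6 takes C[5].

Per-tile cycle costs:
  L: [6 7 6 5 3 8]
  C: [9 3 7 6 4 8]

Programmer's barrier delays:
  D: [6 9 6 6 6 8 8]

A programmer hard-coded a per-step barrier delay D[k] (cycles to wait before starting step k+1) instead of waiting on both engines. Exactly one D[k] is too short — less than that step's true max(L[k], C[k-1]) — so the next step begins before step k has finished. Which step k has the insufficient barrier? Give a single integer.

step 0: need L[0]=6 = 6; D[0]=6 ok
step 1: need max(L[1]=7,C[0]=9) = 9; D[1]=9 ok
step 2: need max(L[2]=6,C[1]=3) = 6; D[2]=6 ok
step 3: need max(L[3]=5,C[2]=7) = 7; D[3]=6 SHORT
step 4: need max(L[4]=3,C[3]=6) = 6; D[4]=6 ok
step 5: need max(L[5]=8,C[4]=4) = 8; D[5]=8 ok
step 6: need C[5]=8 = 8; D[6]=8 ok

hazard at step 3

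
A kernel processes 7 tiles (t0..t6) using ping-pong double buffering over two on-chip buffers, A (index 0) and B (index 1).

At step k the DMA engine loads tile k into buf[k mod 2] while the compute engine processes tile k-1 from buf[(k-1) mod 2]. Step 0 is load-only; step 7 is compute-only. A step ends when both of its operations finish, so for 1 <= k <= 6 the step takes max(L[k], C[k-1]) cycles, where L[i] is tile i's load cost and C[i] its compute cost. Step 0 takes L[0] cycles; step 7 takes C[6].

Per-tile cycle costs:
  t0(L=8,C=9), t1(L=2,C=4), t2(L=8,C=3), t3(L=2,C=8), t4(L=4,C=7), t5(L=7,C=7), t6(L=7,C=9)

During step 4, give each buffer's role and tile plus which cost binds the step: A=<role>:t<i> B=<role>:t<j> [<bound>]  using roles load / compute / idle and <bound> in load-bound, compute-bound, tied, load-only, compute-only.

step 4: A=load:t4 B=compute:t3 [compute-bound]

[0] DMA t0→A (8c) ∥ CU idle ⇒ 8c, clock 8
[1] DMA t1→B (2c) ∥ CU A:t0 (9c) ⇒ 9c, clock 17
[2] DMA t2→A (8c) ∥ CU B:t1 (4c) ⇒ 8c, clock 25
[3] DMA t3→B (2c) ∥ CU A:t2 (3c) ⇒ 3c, clock 28
[4] DMA t4→A (4c) ∥ CU B:t3 (8c) ⇒ 8c, clock 36
[5] DMA t5→B (7c) ∥ CU A:t4 (7c) ⇒ 7c, clock 43
[6] DMA t6→A (7c) ∥ CU B:t5 (7c) ⇒ 7c, clock 50
[7] DMA idle ∥ CU A:t6 (9c) ⇒ 9c, clock 59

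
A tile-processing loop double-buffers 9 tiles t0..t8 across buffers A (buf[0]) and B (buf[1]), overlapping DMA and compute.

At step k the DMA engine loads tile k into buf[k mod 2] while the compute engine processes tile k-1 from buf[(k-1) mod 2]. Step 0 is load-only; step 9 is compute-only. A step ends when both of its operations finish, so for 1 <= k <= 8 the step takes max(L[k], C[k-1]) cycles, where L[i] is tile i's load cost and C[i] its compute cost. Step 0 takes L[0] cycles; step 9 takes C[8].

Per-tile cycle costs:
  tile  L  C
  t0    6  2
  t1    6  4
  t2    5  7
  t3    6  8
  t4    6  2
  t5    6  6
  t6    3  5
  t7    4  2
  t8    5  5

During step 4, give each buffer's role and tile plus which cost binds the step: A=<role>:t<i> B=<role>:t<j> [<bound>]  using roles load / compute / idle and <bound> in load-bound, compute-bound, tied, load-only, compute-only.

k=0 load=t0/6c comp=- wait=6 total=6
k=1 load=t1/6c comp=t0/2c wait=6 total=12
k=2 load=t2/5c comp=t1/4c wait=5 total=17
k=3 load=t3/6c comp=t2/7c wait=7 total=24
k=4 load=t4/6c comp=t3/8c wait=8 total=32
k=5 load=t5/6c comp=t4/2c wait=6 total=38
k=6 load=t6/3c comp=t5/6c wait=6 total=44
k=7 load=t7/4c comp=t6/5c wait=5 total=49
k=8 load=t8/5c comp=t7/2c wait=5 total=54
k=9 load=- comp=t8/5c wait=5 total=59

step 4: A=load:t4 B=compute:t3 [compute-bound]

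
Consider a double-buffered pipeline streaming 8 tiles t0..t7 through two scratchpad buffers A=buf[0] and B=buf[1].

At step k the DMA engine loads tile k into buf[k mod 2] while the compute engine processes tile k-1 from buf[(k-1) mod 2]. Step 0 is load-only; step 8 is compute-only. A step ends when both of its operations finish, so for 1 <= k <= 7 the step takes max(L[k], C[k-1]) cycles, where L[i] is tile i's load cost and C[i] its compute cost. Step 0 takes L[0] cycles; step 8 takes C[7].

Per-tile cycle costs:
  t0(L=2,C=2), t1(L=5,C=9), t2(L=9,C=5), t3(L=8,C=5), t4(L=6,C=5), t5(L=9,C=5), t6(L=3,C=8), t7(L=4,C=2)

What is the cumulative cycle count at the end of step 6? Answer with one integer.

end_cycle[6] = 44

  0. 2=2c; end=2; A:t0 B:-
  1. max(5,2)=5c; end=7; A:t0 B:t1
  2. max(9,9)=9c; end=16; A:t2 B:t1
  3. max(8,5)=8c; end=24; A:t2 B:t3
  4. max(6,5)=6c; end=30; A:t4 B:t3
  5. max(9,5)=9c; end=39; A:t4 B:t5
  6. max(3,5)=5c; end=44; A:t6 B:t5
  7. max(4,8)=8c; end=52; A:t6 B:t7
  8. 2=2c; end=54; A:t6 B:t7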